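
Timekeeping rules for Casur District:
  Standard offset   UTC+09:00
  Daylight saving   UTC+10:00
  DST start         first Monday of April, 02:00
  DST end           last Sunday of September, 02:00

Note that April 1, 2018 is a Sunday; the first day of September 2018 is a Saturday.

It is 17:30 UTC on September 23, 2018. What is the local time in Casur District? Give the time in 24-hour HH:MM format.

1 April 2018 is a Sunday, so the first Monday is April 2.
1 September 2018 is a Saturday, so Sundays fall on 2, 9, 16, 23, 30; the last is September 30.
At the standard offset (UTC+09:00), 17:30 UTC + 9h = 02:30 Casur District standard time (rolling into the next day, 24 September 2018).
Daylight saving runs 2 April – 30 September; the standard-time date in Casur District, September 24, 2018, is inside that window, so Casur District is at UTC+10:00.
17:30 UTC + 10h = 03:30 local (rolling into the next day, 24 September 2018).

03:30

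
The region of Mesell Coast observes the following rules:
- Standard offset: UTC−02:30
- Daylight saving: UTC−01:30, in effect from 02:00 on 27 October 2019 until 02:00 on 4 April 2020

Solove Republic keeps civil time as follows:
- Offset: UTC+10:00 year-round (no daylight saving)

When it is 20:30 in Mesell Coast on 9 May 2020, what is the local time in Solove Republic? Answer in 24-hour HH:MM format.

9 May 2020 does not fall between 27 October 2019 and 4 April 2020, so daylight saving is not in effect and Mesell Coast is at UTC−02:30.
20:30 Mesell Coast + 2h30m = 23:00 UTC.
Solove Republic has no daylight saving, so its offset is UTC+10:00 year-round.
23:00 UTC + 10h = 09:00 Solove Republic (rolling into the next day, 10 May 2020).

09:00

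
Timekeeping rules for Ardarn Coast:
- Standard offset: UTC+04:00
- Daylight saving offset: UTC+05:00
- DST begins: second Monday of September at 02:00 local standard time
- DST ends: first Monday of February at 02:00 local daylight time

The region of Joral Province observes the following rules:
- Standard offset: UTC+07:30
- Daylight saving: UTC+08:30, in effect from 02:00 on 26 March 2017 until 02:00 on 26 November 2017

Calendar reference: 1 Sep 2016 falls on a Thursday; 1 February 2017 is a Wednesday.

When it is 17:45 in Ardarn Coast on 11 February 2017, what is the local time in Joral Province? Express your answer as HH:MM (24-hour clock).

1 September 2016 is a Thursday, so the first Monday is September 5 and the second is September 12.
1 February 2017 is a Wednesday, so the first Monday is February 6.
Daylight saving runs 12 September 2016 – 6 February 2017; 11 February 2017 is outside that window, so Ardarn Coast is on standard time at UTC+04:00.
17:45 Ardarn Coast − 4h = 13:45 UTC.
At the standard offset (UTC+07:30), 13:45 UTC + 7h30m = 21:15 Joral Province standard time.
The standard-time date in Joral Province, 11 February 2017, does not fall between 26 March and 26 November, so daylight saving is not in effect and Joral Province is at UTC+07:30.
13:45 UTC + 7h30m = 21:15 Joral Province.

21:15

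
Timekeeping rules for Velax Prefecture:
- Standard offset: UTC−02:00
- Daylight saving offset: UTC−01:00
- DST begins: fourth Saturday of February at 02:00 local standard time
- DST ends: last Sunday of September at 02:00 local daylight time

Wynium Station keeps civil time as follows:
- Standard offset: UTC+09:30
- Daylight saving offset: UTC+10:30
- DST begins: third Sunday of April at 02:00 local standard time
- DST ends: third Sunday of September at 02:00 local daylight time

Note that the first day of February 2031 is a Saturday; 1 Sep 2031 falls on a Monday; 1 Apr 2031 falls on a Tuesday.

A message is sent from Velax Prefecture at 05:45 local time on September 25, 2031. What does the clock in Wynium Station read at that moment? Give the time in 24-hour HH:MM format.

16:15

1 February 2031 is a Saturday, so the first Saturday is February 1 and the fourth is February 22.
1 September 2031 is a Monday, so Sundays fall on 7, 14, 21, 28; the last is September 28.
Daylight saving runs 22 February – 28 September; September 25, 2031 is inside that window, so Velax Prefecture is at UTC−01:00.
05:45 Velax Prefecture + 1h = 06:45 UTC.
1 April 2031 is a Tuesday, so the first Sunday is April 6 and the third is April 20.
1 September 2031 is a Monday, so the first Sunday is September 7 and the third is September 21.
At the standard offset (UTC+09:30), 06:45 UTC + 9h30m = 16:15 Wynium Station standard time.
The standard-time date in Wynium Station, September 25, 2031, does not fall between 20 April and 21 September, so daylight saving is not in effect and Wynium Station is at UTC+09:30.
06:45 UTC + 9h30m = 16:15 Wynium Station.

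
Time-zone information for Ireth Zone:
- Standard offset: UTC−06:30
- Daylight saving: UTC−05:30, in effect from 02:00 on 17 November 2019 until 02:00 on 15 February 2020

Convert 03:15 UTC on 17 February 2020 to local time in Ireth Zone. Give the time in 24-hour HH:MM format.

20:45

At the standard offset (UTC−06:30), 03:15 UTC − 6h30m = 20:45 Ireth Zone standard time (rolling into the previous day, 16 February 2020).
The standard-time date in Ireth Zone, 16 February 2020, does not fall between 17 November 2019 and 15 February 2020, so daylight saving is not in effect and Ireth Zone is at UTC−06:30.
03:15 UTC − 6h30m = 20:45 local (rolling into the previous day, 16 February 2020).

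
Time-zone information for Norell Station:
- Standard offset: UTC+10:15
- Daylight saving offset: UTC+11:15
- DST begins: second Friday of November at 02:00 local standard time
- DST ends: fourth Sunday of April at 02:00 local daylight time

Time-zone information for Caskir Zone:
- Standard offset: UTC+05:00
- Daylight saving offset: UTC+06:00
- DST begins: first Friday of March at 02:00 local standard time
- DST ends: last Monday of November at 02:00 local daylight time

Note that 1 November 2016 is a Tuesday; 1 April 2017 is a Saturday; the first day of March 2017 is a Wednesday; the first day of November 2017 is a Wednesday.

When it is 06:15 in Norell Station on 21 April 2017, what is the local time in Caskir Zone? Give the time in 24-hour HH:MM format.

1 November 2016 is a Tuesday, so the first Friday is November 4 and the second is November 11.
1 April 2017 is a Saturday, so the first Sunday is April 2 and the fourth is April 23.
21 April 2017 falls between 11 November 2016 and 23 April 2017, so daylight saving is in effect and Norell Station is at UTC+11:15.
06:15 Norell Station − 11h15m = 19:00 UTC (rolling into the previous day, 20 April 2017).
1 March 2017 is a Wednesday, so the first Friday is March 3.
1 November 2017 is a Wednesday, so Mondays fall on 6, 13, 20, 27; the last is November 27.
At the standard offset (UTC+05:00), 19:00 UTC + 5h = 00:00 Caskir Zone standard time (rolling into the next day, 21 April 2017).
The standard-time date in Caskir Zone, 21 April 2017, lies within the daylight-saving period (3 March – 27 November), so Caskir Zone is on daylight time, UTC+06:00.
19:00 UTC + 6h = 01:00 Caskir Zone (rolling into the next day, 21 April 2017).

01:00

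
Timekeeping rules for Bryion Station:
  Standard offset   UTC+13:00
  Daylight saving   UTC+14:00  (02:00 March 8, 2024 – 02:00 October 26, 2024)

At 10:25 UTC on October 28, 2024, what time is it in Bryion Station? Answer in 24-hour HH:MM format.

At the standard offset (UTC+13:00), 10:25 UTC + 13h = 23:25 Bryion Station standard time.
Daylight saving runs 8 March – 26 October; the standard-time date in Bryion Station, October 28, 2024, is outside that window, so Bryion Station is on standard time at UTC+13:00.
10:25 UTC + 13h = 23:25 local.

23:25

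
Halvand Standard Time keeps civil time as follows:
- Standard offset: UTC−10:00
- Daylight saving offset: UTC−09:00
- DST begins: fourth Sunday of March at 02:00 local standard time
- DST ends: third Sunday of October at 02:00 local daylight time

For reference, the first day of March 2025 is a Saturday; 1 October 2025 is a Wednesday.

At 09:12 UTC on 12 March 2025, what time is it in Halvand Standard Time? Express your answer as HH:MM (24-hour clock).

1 March 2025 is a Saturday, so the first Sunday is March 2 and the fourth is March 23.
1 October 2025 is a Wednesday, so the first Sunday is October 5 and the third is October 19.
At the standard offset (UTC−10:00), 09:12 UTC − 10h = 23:12 Halvand Standard Time standard time (rolling into the previous day, 11 March 2025).
The standard-time date in Halvand Standard Time, 11 March 2025, does not fall between 23 March and 19 October, so daylight saving is not in effect and Halvand Standard Time is at UTC−10:00.
09:12 UTC − 10h = 23:12 local (rolling into the previous day, 11 March 2025).

23:12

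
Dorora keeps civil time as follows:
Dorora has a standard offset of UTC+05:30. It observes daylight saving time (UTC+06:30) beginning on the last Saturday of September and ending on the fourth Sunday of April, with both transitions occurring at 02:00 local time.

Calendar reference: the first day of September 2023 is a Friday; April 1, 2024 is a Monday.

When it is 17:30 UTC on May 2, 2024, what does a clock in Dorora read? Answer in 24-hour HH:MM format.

1 September 2023 is a Friday, so Saturdays fall on 2, 9, 16, 23, 30; the last is September 30.
1 April 2024 is a Monday, so the first Sunday is April 7 and the fourth is April 28.
At the standard offset (UTC+05:30), 17:30 UTC + 5h30m = 23:00 Dorora standard time.
The standard-time date in Dorora, May 2, 2024, does not fall between 30 September 2023 and 28 April 2024, so daylight saving is not in effect and Dorora is at UTC+05:30.
17:30 UTC + 5h30m = 23:00 local.

23:00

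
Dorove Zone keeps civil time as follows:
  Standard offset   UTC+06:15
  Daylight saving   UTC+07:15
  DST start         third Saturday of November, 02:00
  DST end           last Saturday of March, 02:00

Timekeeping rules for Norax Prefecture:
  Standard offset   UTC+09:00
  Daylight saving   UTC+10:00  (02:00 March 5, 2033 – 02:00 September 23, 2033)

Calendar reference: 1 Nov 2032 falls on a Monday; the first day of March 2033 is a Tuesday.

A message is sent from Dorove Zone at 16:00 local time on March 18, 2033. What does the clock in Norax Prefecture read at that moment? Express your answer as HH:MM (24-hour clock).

18:45

1 November 2032 is a Monday, so the first Saturday is November 6 and the third is November 20.
1 March 2033 is a Tuesday, so Saturdays fall on 5, 12, 19, 26; the last is March 26.
Daylight saving runs 20 November 2032 – 26 March 2033; March 18, 2033 is inside that window, so Dorove Zone is at UTC+07:15.
16:00 Dorove Zone − 7h15m = 08:45 UTC.
At the standard offset (UTC+09:00), 08:45 UTC + 9h = 17:45 Norax Prefecture standard time.
The standard-time date in Norax Prefecture, March 18, 2033, falls between 5 March and 23 September, so daylight saving is in effect and Norax Prefecture is at UTC+10:00.
08:45 UTC + 10h = 18:45 Norax Prefecture.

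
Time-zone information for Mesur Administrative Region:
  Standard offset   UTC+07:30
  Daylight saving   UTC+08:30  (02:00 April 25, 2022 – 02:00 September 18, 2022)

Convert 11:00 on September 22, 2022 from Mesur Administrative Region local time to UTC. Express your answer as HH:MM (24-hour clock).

03:30

September 22, 2022 does not fall between 25 April and 18 September, so daylight saving is not in effect and Mesur Administrative Region is at UTC+07:30.
11:00 local − 7h30m = 03:30 UTC.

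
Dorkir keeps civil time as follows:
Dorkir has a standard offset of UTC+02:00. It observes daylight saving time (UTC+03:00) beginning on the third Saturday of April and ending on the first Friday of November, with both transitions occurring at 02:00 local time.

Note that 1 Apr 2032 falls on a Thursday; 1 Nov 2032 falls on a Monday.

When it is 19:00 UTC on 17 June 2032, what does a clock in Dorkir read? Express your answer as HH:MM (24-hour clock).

22:00

1 April 2032 is a Thursday, so the first Saturday is April 3 and the third is April 17.
1 November 2032 is a Monday, so the first Friday is November 5.
At the standard offset (UTC+02:00), 19:00 UTC + 2h = 21:00 Dorkir standard time.
The standard-time date in Dorkir, 17 June 2032, falls between 17 April and 5 November, so daylight saving is in effect and Dorkir is at UTC+03:00.
19:00 UTC + 3h = 22:00 local.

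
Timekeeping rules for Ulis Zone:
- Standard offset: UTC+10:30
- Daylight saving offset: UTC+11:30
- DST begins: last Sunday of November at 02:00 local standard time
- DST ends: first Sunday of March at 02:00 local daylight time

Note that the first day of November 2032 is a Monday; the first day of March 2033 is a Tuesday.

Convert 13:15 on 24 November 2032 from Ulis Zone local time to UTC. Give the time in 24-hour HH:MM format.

1 November 2032 is a Monday, so Sundays fall on 7, 14, 21, 28; the last is November 28.
1 March 2033 is a Tuesday, so the first Sunday is March 6.
24 November 2032 does not fall between 28 November 2032 and 6 March 2033, so daylight saving is not in effect and Ulis Zone is at UTC+10:30.
13:15 local − 10h30m = 02:45 UTC.

02:45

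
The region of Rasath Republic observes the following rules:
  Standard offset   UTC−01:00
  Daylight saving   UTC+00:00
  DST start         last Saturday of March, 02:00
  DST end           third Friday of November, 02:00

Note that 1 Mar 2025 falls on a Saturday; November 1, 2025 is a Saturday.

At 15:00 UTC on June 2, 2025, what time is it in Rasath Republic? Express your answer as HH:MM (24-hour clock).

1 March 2025 is a Saturday, so Saturdays fall on 1, 8, 15, 22, 29; the last is March 29.
1 November 2025 is a Saturday, so the first Friday is November 7 and the third is November 21.
At the standard offset (UTC−01:00), 15:00 UTC − 1h = 14:00 Rasath Republic standard time.
The standard-time date in Rasath Republic, June 2, 2025, falls between 29 March and 21 November, so daylight saving is in effect and Rasath Republic is at UTC+00:00.
15:00 UTC + 0h = 15:00 local.

15:00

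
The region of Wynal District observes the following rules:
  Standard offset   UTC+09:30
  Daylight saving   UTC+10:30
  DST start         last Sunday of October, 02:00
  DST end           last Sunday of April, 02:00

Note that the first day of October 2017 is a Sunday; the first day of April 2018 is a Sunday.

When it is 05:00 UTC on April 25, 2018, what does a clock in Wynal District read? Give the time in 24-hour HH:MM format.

1 October 2017 is a Sunday, so Sundays fall on 1, 8, 15, 22, 29; the last is October 29.
1 April 2018 is a Sunday, so Sundays fall on 1, 8, 15, 22, 29; the last is April 29.
At the standard offset (UTC+09:30), 05:00 UTC + 9h30m = 14:30 Wynal District standard time.
The standard-time date in Wynal District, April 25, 2018, lies within the daylight-saving period (29 October 2017 – 29 April 2018), so Wynal District is on daylight time, UTC+10:30.
05:00 UTC + 10h30m = 15:30 local.

15:30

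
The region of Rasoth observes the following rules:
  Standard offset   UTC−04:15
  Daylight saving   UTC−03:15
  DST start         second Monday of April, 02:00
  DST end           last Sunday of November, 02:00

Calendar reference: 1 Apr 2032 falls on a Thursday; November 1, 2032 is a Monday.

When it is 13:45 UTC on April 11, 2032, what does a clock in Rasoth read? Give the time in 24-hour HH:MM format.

09:30

1 April 2032 is a Thursday, so the first Monday is April 5 and the second is April 12.
1 November 2032 is a Monday, so Sundays fall on 7, 14, 21, 28; the last is November 28.
At the standard offset (UTC−04:15), 13:45 UTC − 4h15m = 09:30 Rasoth standard time.
The standard-time date in Rasoth, April 11, 2032, does not fall between 12 April and 28 November, so daylight saving is not in effect and Rasoth is at UTC−04:15.
13:45 UTC − 4h15m = 09:30 local.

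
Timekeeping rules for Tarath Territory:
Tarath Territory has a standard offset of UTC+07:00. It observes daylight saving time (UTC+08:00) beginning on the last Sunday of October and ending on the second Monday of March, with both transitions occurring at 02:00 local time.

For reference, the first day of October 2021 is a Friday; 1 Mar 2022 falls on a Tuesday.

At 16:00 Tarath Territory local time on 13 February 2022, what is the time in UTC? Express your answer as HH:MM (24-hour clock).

1 October 2021 is a Friday, so Sundays fall on 3, 10, 17, 24, 31; the last is October 31.
1 March 2022 is a Tuesday, so the first Monday is March 7 and the second is March 14.
13 February 2022 falls between 31 October 2021 and 14 March 2022, so daylight saving is in effect and Tarath Territory is at UTC+08:00.
16:00 local − 8h = 08:00 UTC.

08:00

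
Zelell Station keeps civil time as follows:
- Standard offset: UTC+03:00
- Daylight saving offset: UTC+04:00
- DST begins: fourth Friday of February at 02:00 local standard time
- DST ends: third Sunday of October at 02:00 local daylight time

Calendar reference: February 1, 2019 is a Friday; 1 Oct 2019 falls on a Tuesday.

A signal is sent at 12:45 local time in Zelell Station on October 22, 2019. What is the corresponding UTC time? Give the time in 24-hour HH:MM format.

09:45

1 February 2019 is a Friday, so the first Friday is February 1 and the fourth is February 22.
1 October 2019 is a Tuesday, so the first Sunday is October 6 and the third is October 20.
Daylight saving runs 22 February – 20 October; October 22, 2019 is outside that window, so Zelell Station is on standard time at UTC+03:00.
12:45 local − 3h = 09:45 UTC.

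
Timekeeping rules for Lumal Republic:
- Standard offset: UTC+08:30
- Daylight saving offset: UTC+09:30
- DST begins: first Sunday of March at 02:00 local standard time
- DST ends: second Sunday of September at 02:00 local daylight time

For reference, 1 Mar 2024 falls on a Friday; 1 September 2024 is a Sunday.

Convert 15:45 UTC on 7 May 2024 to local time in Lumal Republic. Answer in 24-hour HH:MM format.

1 March 2024 is a Friday, so the first Sunday is March 3.
1 September 2024 is a Sunday, so the first Sunday is September 1 and the second is September 8.
At the standard offset (UTC+08:30), 15:45 UTC + 8h30m = 00:15 Lumal Republic standard time (rolling into the next day, 8 May 2024).
The standard-time date in Lumal Republic, 8 May 2024, lies within the daylight-saving period (3 March – 8 September), so Lumal Republic is on daylight time, UTC+09:30.
15:45 UTC + 9h30m = 01:15 local (rolling into the next day, 8 May 2024).

01:15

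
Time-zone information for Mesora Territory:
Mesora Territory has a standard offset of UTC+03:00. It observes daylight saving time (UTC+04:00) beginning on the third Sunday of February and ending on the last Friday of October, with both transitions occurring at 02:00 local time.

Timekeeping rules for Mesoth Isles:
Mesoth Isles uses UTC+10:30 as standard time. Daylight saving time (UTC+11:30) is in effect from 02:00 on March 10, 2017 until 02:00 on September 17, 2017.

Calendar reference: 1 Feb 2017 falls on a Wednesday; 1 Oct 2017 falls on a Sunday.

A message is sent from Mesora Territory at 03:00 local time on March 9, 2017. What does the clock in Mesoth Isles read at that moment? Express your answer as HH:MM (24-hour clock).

1 February 2017 is a Wednesday, so the first Sunday is February 5 and the third is February 19.
1 October 2017 is a Sunday, so Fridays fall on 6, 13, 20, 27; the last is October 27.
March 9, 2017 falls between 19 February and 27 October, so daylight saving is in effect and Mesora Territory is at UTC+04:00.
03:00 Mesora Territory − 4h = 23:00 UTC (rolling into the previous day, 8 March 2017).
At the standard offset (UTC+10:30), 23:00 UTC + 10h30m = 09:30 Mesoth Isles standard time (rolling into the next day, 9 March 2017).
Daylight saving runs 10 March – 17 September; the standard-time date in Mesoth Isles, March 9, 2017, is outside that window, so Mesoth Isles is on standard time at UTC+10:30.
23:00 UTC + 10h30m = 09:30 Mesoth Isles (rolling into the next day, 9 March 2017).

09:30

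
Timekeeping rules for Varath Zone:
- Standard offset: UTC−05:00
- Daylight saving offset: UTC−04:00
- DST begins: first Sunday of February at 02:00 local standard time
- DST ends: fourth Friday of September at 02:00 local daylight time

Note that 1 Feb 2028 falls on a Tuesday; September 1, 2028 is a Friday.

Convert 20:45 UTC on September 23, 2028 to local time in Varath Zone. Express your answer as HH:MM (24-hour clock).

15:45

1 February 2028 is a Tuesday, so the first Sunday is February 6.
1 September 2028 is a Friday, so the first Friday is September 1 and the fourth is September 22.
At the standard offset (UTC−05:00), 20:45 UTC − 5h = 15:45 Varath Zone standard time.
The standard-time date in Varath Zone, September 23, 2028, is outside the daylight-saving period (6 February – 22 September), so Varath Zone is on standard time, UTC−05:00.
20:45 UTC − 5h = 15:45 local.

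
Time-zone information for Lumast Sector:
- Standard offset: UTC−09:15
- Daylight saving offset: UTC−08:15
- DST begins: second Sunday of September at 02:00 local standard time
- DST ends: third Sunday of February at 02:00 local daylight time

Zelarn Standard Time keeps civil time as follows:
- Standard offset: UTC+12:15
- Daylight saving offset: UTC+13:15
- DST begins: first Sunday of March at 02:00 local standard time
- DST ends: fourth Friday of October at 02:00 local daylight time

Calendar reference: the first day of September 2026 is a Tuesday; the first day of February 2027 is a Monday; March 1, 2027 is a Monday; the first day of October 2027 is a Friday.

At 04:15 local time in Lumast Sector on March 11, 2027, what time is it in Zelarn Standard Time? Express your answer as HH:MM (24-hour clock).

02:45

1 September 2026 is a Tuesday, so the first Sunday is September 6 and the second is September 13.
1 February 2027 is a Monday, so the first Sunday is February 7 and the third is February 21.
March 11, 2027 is outside the daylight-saving period (13 September 2026 – 21 February 2027), so Lumast Sector is on standard time, UTC−09:15.
04:15 Lumast Sector + 9h15m = 13:30 UTC.
1 March 2027 is a Monday, so the first Sunday is March 7.
1 October 2027 is a Friday, so the first Friday is October 1 and the fourth is October 22.
At the standard offset (UTC+12:15), 13:30 UTC + 12h15m = 01:45 Zelarn Standard Time standard time (rolling into the next day, 12 March 2027).
The standard-time date in Zelarn Standard Time, March 12, 2027, falls between 7 March and 22 October, so daylight saving is in effect and Zelarn Standard Time is at UTC+13:15.
13:30 UTC + 13h15m = 02:45 Zelarn Standard Time (rolling into the next day, 12 March 2027).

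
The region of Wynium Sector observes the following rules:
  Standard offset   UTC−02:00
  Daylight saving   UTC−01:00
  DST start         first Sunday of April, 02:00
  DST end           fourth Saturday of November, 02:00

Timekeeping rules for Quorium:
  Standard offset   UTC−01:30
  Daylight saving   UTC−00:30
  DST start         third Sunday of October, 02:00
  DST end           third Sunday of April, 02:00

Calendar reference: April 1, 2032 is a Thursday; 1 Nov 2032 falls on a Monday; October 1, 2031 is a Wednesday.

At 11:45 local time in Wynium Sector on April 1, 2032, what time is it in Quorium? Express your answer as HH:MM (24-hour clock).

1 April 2032 is a Thursday, so the first Sunday is April 4.
1 November 2032 is a Monday, so the first Saturday is November 6 and the fourth is November 27.
Daylight saving runs 4 April – 27 November; April 1, 2032 is outside that window, so Wynium Sector is on standard time at UTC−02:00.
11:45 Wynium Sector + 2h = 13:45 UTC.
1 October 2031 is a Wednesday, so the first Sunday is October 5 and the third is October 19.
1 April 2032 is a Thursday, so the first Sunday is April 4 and the third is April 18.
At the standard offset (UTC−01:30), 13:45 UTC − 1h30m = 12:15 Quorium standard time.
The standard-time date in Quorium, April 1, 2032, falls between 19 October 2031 and 18 April 2032, so daylight saving is in effect and Quorium is at UTC−00:30.
13:45 UTC − 0h30m = 13:15 Quorium.

13:15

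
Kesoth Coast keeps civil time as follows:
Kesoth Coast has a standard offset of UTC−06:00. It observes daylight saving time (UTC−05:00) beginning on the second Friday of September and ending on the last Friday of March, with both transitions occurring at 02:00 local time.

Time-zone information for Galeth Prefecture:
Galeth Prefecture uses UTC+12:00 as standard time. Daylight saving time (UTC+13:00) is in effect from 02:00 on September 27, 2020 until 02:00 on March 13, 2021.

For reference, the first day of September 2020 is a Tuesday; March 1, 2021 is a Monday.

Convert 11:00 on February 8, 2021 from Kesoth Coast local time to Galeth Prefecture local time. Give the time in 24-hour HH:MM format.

05:00

1 September 2020 is a Tuesday, so the first Friday is September 4 and the second is September 11.
1 March 2021 is a Monday, so Fridays fall on 5, 12, 19, 26; the last is March 26.
February 8, 2021 lies within the daylight-saving period (11 September 2020 – 26 March 2021), so Kesoth Coast is on daylight time, UTC−05:00.
11:00 Kesoth Coast + 5h = 16:00 UTC.
At the standard offset (UTC+12:00), 16:00 UTC + 12h = 04:00 Galeth Prefecture standard time (rolling into the next day, 9 February 2021).
Daylight saving runs 27 September 2020 – 13 March 2021; the standard-time date in Galeth Prefecture, February 9, 2021, is inside that window, so Galeth Prefecture is at UTC+13:00.
16:00 UTC + 13h = 05:00 Galeth Prefecture (rolling into the next day, 9 February 2021).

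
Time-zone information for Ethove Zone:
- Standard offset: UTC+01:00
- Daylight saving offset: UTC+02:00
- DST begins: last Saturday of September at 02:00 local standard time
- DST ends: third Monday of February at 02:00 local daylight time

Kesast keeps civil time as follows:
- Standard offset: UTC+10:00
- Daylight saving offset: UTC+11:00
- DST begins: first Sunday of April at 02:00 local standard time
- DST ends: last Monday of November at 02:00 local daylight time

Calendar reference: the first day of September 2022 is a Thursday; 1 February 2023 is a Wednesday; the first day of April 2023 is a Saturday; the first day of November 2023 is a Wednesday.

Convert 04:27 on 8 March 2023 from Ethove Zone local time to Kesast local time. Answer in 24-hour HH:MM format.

13:27

1 September 2022 is a Thursday, so Saturdays fall on 3, 10, 17, 24; the last is September 24.
1 February 2023 is a Wednesday, so the first Monday is February 6 and the third is February 20.
8 March 2023 does not fall between 24 September 2022 and 20 February 2023, so daylight saving is not in effect and Ethove Zone is at UTC+01:00.
04:27 Ethove Zone − 1h = 03:27 UTC.
1 April 2023 is a Saturday, so the first Sunday is April 2.
1 November 2023 is a Wednesday, so Mondays fall on 6, 13, 20, 27; the last is November 27.
At the standard offset (UTC+10:00), 03:27 UTC + 10h = 13:27 Kesast standard time.
The standard-time date in Kesast, 8 March 2023, does not fall between 2 April and 27 November, so daylight saving is not in effect and Kesast is at UTC+10:00.
03:27 UTC + 10h = 13:27 Kesast.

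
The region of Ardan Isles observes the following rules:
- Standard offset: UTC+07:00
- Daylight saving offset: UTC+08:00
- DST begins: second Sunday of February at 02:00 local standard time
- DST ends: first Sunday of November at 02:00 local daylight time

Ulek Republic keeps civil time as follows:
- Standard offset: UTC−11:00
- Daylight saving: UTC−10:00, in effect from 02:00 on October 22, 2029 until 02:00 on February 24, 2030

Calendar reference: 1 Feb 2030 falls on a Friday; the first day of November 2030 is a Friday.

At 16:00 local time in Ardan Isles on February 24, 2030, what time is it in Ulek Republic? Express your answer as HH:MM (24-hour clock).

1 February 2030 is a Friday, so the first Sunday is February 3 and the second is February 10.
1 November 2030 is a Friday, so the first Sunday is November 3.
Daylight saving runs 10 February – 3 November; February 24, 2030 is inside that window, so Ardan Isles is at UTC+08:00.
16:00 Ardan Isles − 8h = 08:00 UTC.
At the standard offset (UTC−11:00), 08:00 UTC − 11h = 21:00 Ulek Republic standard time (rolling into the previous day, 23 February 2030).
Daylight saving runs 22 October 2029 – 24 February 2030; the standard-time date in Ulek Republic, February 23, 2030, is inside that window, so Ulek Republic is at UTC−10:00.
08:00 UTC − 10h = 22:00 Ulek Republic (rolling into the previous day, 23 February 2030).

22:00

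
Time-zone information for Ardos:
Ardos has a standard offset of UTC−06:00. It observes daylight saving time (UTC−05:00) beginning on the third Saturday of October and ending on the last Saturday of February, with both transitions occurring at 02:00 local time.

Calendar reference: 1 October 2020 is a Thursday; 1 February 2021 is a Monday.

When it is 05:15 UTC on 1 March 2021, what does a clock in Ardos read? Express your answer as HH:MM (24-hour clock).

23:15

1 October 2020 is a Thursday, so the first Saturday is October 3 and the third is October 17.
1 February 2021 is a Monday, so Saturdays fall on 6, 13, 20, 27; the last is February 27.
At the standard offset (UTC−06:00), 05:15 UTC − 6h = 23:15 Ardos standard time (rolling into the previous day, 28 February 2021).
The standard-time date in Ardos, 28 February 2021, is outside the daylight-saving period (17 October 2020 – 27 February 2021), so Ardos is on standard time, UTC−06:00.
05:15 UTC − 6h = 23:15 local (rolling into the previous day, 28 February 2021).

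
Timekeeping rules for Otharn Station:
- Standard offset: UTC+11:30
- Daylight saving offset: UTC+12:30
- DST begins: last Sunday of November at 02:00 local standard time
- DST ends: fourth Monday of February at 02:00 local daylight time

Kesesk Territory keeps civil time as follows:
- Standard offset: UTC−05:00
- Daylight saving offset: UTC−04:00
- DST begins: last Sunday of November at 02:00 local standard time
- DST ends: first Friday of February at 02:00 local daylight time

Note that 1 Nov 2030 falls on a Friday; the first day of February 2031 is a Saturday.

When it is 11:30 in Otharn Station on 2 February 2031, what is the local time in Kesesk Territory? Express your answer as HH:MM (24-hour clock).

19:00

1 November 2030 is a Friday, so Sundays fall on 3, 10, 17, 24; the last is November 24.
1 February 2031 is a Saturday, so the first Monday is February 3 and the fourth is February 24.
Daylight saving runs 24 November 2030 – 24 February 2031; 2 February 2031 is inside that window, so Otharn Station is at UTC+12:30.
11:30 Otharn Station − 12h30m = 23:00 UTC (rolling into the previous day, 1 February 2031).
1 November 2030 is a Friday, so Sundays fall on 3, 10, 17, 24; the last is November 24.
1 February 2031 is a Saturday, so the first Friday is February 7.
At the standard offset (UTC−05:00), 23:00 UTC − 5h = 18:00 Kesesk Territory standard time.
Daylight saving runs 24 November 2030 – 7 February 2031; the standard-time date in Kesesk Territory, 1 February 2031, is inside that window, so Kesesk Territory is at UTC−04:00.
23:00 UTC − 4h = 19:00 Kesesk Territory.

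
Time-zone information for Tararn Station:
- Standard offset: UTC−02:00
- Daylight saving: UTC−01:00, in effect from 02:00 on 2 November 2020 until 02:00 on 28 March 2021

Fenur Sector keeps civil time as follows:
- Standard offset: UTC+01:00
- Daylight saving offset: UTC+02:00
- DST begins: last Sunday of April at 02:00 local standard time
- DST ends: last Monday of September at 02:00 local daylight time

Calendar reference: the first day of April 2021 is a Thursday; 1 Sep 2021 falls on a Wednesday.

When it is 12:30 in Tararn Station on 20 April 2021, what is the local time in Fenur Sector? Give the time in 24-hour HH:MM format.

15:30

20 April 2021 does not fall between 2 November 2020 and 28 March 2021, so daylight saving is not in effect and Tararn Station is at UTC−02:00.
12:30 Tararn Station + 2h = 14:30 UTC.
1 April 2021 is a Thursday, so Sundays fall on 4, 11, 18, 25; the last is April 25.
1 September 2021 is a Wednesday, so Mondays fall on 6, 13, 20, 27; the last is September 27.
At the standard offset (UTC+01:00), 14:30 UTC + 1h = 15:30 Fenur Sector standard time.
Daylight saving runs 25 April – 27 September; the standard-time date in Fenur Sector, 20 April 2021, is outside that window, so Fenur Sector is on standard time at UTC+01:00.
14:30 UTC + 1h = 15:30 Fenur Sector.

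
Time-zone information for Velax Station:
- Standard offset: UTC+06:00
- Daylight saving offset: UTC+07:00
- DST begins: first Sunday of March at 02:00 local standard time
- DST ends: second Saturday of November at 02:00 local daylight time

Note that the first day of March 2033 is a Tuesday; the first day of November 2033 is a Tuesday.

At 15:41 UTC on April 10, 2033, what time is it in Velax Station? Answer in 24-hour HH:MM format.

1 March 2033 is a Tuesday, so the first Sunday is March 6.
1 November 2033 is a Tuesday, so the first Saturday is November 5 and the second is November 12.
At the standard offset (UTC+06:00), 15:41 UTC + 6h = 21:41 Velax Station standard time.
The standard-time date in Velax Station, April 10, 2033, lies within the daylight-saving period (6 March – 12 November), so Velax Station is on daylight time, UTC+07:00.
15:41 UTC + 7h = 22:41 local.

22:41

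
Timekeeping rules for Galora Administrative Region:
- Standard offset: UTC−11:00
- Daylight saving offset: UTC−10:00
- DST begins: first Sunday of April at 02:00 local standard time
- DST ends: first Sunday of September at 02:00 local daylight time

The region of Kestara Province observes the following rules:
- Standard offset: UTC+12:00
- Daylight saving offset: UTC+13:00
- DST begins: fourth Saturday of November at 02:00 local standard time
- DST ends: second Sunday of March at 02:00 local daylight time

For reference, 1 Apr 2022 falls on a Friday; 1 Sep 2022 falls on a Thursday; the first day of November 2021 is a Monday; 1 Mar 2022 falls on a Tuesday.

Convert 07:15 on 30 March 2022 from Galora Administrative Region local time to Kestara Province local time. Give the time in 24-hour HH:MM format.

06:15

1 April 2022 is a Friday, so the first Sunday is April 3.
1 September 2022 is a Thursday, so the first Sunday is September 4.
30 March 2022 is outside the daylight-saving period (3 April – 4 September), so Galora Administrative Region is on standard time, UTC−11:00.
07:15 Galora Administrative Region + 11h = 18:15 UTC.
1 November 2021 is a Monday, so the first Saturday is November 6 and the fourth is November 27.
1 March 2022 is a Tuesday, so the first Sunday is March 6 and the second is March 13.
At the standard offset (UTC+12:00), 18:15 UTC + 12h = 06:15 Kestara Province standard time (rolling into the next day, 31 March 2022).
The standard-time date in Kestara Province, 31 March 2022, does not fall between 27 November 2021 and 13 March 2022, so daylight saving is not in effect and Kestara Province is at UTC+12:00.
18:15 UTC + 12h = 06:15 Kestara Province (rolling into the next day, 31 March 2022).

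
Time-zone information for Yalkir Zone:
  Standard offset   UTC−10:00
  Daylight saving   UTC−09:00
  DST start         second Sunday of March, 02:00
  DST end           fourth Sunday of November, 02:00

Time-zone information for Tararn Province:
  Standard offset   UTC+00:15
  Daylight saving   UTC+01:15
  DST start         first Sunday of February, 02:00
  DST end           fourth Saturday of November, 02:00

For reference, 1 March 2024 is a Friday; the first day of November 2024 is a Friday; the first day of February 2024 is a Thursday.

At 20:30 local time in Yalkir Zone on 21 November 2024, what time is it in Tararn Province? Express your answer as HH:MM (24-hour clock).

1 March 2024 is a Friday, so the first Sunday is March 3 and the second is March 10.
1 November 2024 is a Friday, so the first Sunday is November 3 and the fourth is November 24.
Daylight saving runs 10 March – 24 November; 21 November 2024 is inside that window, so Yalkir Zone is at UTC−09:00.
20:30 Yalkir Zone + 9h = 05:30 UTC (rolling into the next day, 22 November 2024).
1 February 2024 is a Thursday, so the first Sunday is February 4.
1 November 2024 is a Friday, so the first Saturday is November 2 and the fourth is November 23.
At the standard offset (UTC+00:15), 05:30 UTC + 0h15m = 05:45 Tararn Province standard time.
The standard-time date in Tararn Province, 22 November 2024, falls between 4 February and 23 November, so daylight saving is in effect and Tararn Province is at UTC+01:15.
05:30 UTC + 1h15m = 06:45 Tararn Province.

06:45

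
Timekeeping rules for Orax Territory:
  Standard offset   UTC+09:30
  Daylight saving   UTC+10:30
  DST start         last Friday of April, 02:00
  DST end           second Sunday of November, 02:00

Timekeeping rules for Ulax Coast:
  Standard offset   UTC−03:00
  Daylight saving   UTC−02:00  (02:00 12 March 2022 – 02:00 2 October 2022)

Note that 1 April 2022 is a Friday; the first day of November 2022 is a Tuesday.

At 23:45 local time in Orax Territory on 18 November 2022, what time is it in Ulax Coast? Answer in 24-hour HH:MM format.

11:15

1 April 2022 is a Friday, so Fridays fall on 1, 8, 15, 22, 29; the last is April 29.
1 November 2022 is a Tuesday, so the first Sunday is November 6 and the second is November 13.
Daylight saving runs 29 April – 13 November; 18 November 2022 is outside that window, so Orax Territory is on standard time at UTC+09:30.
23:45 Orax Territory − 9h30m = 14:15 UTC.
At the standard offset (UTC−03:00), 14:15 UTC − 3h = 11:15 Ulax Coast standard time.
Daylight saving runs 12 March – 2 October; the standard-time date in Ulax Coast, 18 November 2022, is outside that window, so Ulax Coast is on standard time at UTC−03:00.
14:15 UTC − 3h = 11:15 Ulax Coast.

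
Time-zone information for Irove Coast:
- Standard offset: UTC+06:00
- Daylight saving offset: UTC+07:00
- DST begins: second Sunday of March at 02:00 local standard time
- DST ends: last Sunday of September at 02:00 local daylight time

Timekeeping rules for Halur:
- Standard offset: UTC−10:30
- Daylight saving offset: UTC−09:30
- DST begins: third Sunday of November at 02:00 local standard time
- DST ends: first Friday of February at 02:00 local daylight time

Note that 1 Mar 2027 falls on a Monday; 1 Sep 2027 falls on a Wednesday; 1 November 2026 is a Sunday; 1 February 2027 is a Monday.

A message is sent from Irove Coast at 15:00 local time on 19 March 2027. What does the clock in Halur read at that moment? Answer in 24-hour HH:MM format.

1 March 2027 is a Monday, so the first Sunday is March 7 and the second is March 14.
1 September 2027 is a Wednesday, so Sundays fall on 5, 12, 19, 26; the last is September 26.
Daylight saving runs 14 March – 26 September; 19 March 2027 is inside that window, so Irove Coast is at UTC+07:00.
15:00 Irove Coast − 7h = 08:00 UTC.
1 November 2026 is a Sunday, so the first Sunday is November 1 and the third is November 15.
1 February 2027 is a Monday, so the first Friday is February 5.
At the standard offset (UTC−10:30), 08:00 UTC − 10h30m = 21:30 Halur standard time (rolling into the previous day, 18 March 2027).
Daylight saving runs 15 November 2026 – 5 February 2027; the standard-time date in Halur, 18 March 2027, is outside that window, so Halur is on standard time at UTC−10:30.
08:00 UTC − 10h30m = 21:30 Halur (rolling into the previous day, 18 March 2027).

21:30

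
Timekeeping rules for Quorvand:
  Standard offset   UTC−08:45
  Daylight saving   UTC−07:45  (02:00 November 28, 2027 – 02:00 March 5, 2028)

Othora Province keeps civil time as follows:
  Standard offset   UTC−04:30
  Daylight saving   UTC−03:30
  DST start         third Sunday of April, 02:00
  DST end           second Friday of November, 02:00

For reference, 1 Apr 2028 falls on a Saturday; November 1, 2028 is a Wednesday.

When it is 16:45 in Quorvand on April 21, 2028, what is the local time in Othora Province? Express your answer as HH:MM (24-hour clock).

Daylight saving runs 28 November 2027 – 5 March 2028; April 21, 2028 is outside that window, so Quorvand is on standard time at UTC−08:45.
16:45 Quorvand + 8h45m = 01:30 UTC (rolling into the next day, 22 April 2028).
1 April 2028 is a Saturday, so the first Sunday is April 2 and the third is April 16.
1 November 2028 is a Wednesday, so the first Friday is November 3 and the second is November 10.
At the standard offset (UTC−04:30), 01:30 UTC − 4h30m = 21:00 Othora Province standard time (rolling into the previous day, 21 April 2028).
The standard-time date in Othora Province, April 21, 2028, lies within the daylight-saving period (16 April – 10 November), so Othora Province is on daylight time, UTC−03:30.
01:30 UTC − 3h30m = 22:00 Othora Province (rolling into the previous day, 21 April 2028).

22:00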